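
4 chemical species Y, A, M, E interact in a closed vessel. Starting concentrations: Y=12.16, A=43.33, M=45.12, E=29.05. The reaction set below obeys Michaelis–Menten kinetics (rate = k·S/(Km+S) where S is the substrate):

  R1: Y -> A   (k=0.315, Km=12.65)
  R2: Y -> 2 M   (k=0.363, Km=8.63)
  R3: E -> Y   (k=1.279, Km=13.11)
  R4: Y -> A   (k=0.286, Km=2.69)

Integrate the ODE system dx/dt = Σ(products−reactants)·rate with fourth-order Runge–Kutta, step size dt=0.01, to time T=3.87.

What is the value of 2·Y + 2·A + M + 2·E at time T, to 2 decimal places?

Value at T = 214.20

Check how each reaction changes W = 2·Y + 2·A + M + 2·E (weight of products minus weight of reactants):
R1: Y -> A: (2·1) − (2·1) = 2 − 2 = 0
R2: Y -> 2 M: (1·2) − (2·1) = 2 − 2 = 0
R3: E -> Y: (2·1) − (2·1) = 2 − 2 = 0
R4: Y -> A: (2·1) − (2·1) = 2 − 2 = 0
Every reaction leaves W unchanged, so W is conserved and no simulation is needed: W(T) = W(0) = 2·12.16 + 2·43.33 + 45.12 + 2·29.05 = 214.20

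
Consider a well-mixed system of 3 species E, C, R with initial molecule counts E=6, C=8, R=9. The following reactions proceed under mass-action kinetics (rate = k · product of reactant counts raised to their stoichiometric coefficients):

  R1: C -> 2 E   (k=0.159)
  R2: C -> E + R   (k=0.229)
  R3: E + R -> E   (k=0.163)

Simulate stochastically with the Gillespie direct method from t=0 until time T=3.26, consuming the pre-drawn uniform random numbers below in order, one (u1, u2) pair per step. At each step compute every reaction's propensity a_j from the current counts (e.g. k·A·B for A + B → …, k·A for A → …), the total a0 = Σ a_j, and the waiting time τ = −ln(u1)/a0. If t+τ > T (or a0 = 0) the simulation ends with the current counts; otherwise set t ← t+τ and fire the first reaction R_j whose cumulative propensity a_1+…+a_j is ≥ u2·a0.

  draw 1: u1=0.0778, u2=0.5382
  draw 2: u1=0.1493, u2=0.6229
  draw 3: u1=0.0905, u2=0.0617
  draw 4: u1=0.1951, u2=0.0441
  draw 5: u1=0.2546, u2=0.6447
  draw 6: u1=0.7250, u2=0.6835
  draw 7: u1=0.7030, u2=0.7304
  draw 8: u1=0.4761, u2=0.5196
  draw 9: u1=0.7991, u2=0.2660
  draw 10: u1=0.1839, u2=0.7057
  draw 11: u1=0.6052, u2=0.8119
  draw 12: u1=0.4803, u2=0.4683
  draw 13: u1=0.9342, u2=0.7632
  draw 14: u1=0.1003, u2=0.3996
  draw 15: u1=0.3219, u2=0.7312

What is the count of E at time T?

E at T = 13

t=0.000: E=6 C=8 R=9
Draw 1: a1=1.272, a2=1.832, a3=8.802, a0=11.906; τ=−ln(0.0778)/11.906=0.214 → t=0.214; u2·a0=0.5382·11.906=6.408; a1+a2=3.104 < 6.408 ≤ a1+…+a3=11.906 → R3 fires; E=6 C=8 R=8
Draw 2: a1=1.272, a2=1.832, a3=7.824, a0=10.928; τ=−ln(0.1493)/10.928=0.174 → t=0.389; u2·a0=0.6229·10.928=6.807; a1+a2=3.104 < 6.807 ≤ a1+…+a3=10.928 → R3 fires; E=6 C=8 R=7
Draw 3: a1=1.272, a2=1.832, a3=6.846, a0=9.950; τ=−ln(0.0905)/9.950=0.241 → t=0.630; u2·a0=0.0617·9.950=0.614 ≤ a1=1.272 → R1 fires; E=8 C=7 R=7
Draw 4: a1=1.113, a2=1.603, a3=9.128, a0=11.844; τ=−ln(0.1951)/11.844=0.138 → t=0.768; u2·a0=0.0441·11.844=0.522 ≤ a1=1.113 → R1 fires; E=10 C=6 R=7
Draw 5: a1=0.954, a2=1.374, a3=11.410, a0=13.738; τ=−ln(0.2546)/13.738=0.100 → t=0.868; u2·a0=0.6447·13.738=8.857; a1+a2=2.328 < 8.857 ≤ a1+…+a3=13.738 → R3 fires; E=10 C=6 R=6
Draw 6: a1=0.954, a2=1.374, a3=9.780, a0=12.108; τ=−ln(0.7250)/12.108=0.027 → t=0.894; u2·a0=0.6835·12.108=8.276; a1+a2=2.328 < 8.276 ≤ a1+…+a3=12.108 → R3 fires; E=10 C=6 R=5
Draw 7: a1=0.954, a2=1.374, a3=8.150, a0=10.478; τ=−ln(0.7030)/10.478=0.034 → t=0.928; u2·a0=0.7304·10.478=7.653; a1+a2=2.328 < 7.653 ≤ a1+…+a3=10.478 → R3 fires; E=10 C=6 R=4
Draw 8: a1=0.954, a2=1.374, a3=6.520, a0=8.848; τ=−ln(0.4761)/8.848=0.084 → t=1.012; u2·a0=0.5196·8.848=4.597; a1+a2=2.328 < 4.597 ≤ a1+…+a3=8.848 → R3 fires; E=10 C=6 R=3
Draw 9: a1=0.954, a2=1.374, a3=4.890, a0=7.218; τ=−ln(0.7991)/7.218=0.031 → t=1.043; u2·a0=0.2660·7.218=1.920; a1=0.954 < 1.920 ≤ a1+a2=2.328 → R2 fires; E=11 C=5 R=4
Draw 10: a1=0.795, a2=1.145, a3=7.172, a0=9.112; τ=−ln(0.1839)/9.112=0.186 → t=1.228; u2·a0=0.7057·9.112=6.430; a1+a2=1.940 < 6.430 ≤ a1+…+a3=9.112 → R3 fires; E=11 C=5 R=3
Draw 11: a1=0.795, a2=1.145, a3=5.379, a0=7.319; τ=−ln(0.6052)/7.319=0.069 → t=1.297; u2·a0=0.8119·7.319=5.942; a1+a2=1.940 < 5.942 ≤ a1+…+a3=7.319 → R3 fires; E=11 C=5 R=2
Draw 12: a1=0.795, a2=1.145, a3=3.586, a0=5.526; τ=−ln(0.4803)/5.526=0.133 → t=1.430; u2·a0=0.4683·5.526=2.588; a1+a2=1.940 < 2.588 ≤ a1+…+a3=5.526 → R3 fires; E=11 C=5 R=1
Draw 13: a1=0.795, a2=1.145, a3=1.793, a0=3.733; τ=−ln(0.9342)/3.733=0.018 → t=1.448; u2·a0=0.7632·3.733=2.849; a1+a2=1.940 < 2.849 ≤ a1+…+a3=3.733 → R3 fires; E=11 C=5 R=0
Draw 14: a1=0.795, a2=1.145, a3=0.000, a0=1.940; τ=−ln(0.1003)/1.940=1.185 → t=2.633; u2·a0=0.3996·1.940=0.775 ≤ a1=0.795 → R1 fires; E=13 C=4 R=0
Draw 15: a1=0.636, a2=0.916, a3=0.000, a0=1.552; τ=−ln(0.3219)/1.552=0.730 → t=3.364 > T=3.26: stop.
Read off E at T=3.26: 13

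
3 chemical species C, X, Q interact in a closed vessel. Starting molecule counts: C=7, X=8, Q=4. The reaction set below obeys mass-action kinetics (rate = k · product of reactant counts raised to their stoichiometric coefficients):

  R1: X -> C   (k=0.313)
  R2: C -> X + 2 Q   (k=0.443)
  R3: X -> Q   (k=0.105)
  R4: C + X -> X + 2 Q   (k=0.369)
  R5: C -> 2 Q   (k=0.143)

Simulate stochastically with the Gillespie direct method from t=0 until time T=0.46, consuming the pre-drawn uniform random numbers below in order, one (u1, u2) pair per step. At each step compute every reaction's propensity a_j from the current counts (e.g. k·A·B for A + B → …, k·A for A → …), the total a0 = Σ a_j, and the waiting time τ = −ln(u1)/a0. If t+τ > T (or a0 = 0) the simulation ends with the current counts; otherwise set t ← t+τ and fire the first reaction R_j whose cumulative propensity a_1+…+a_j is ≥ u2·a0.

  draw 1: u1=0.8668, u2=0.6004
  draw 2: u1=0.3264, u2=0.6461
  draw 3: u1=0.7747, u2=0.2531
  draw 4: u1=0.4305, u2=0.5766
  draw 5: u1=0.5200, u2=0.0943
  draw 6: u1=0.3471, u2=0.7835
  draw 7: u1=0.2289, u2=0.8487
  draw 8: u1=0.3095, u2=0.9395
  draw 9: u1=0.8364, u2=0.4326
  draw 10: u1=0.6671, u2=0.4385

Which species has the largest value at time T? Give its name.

Dominant species at T: Q

t=0.000: C=7 X=8 Q=4
Draw 1: a1=2.504, a2=3.101, a3=0.840, a4=20.664, a5=1.001, a0=28.110; τ=−ln(0.8668)/28.110=0.005 → t=0.005; u2·a0=0.6004·28.110=16.877; a1+…+a3=6.445 < 16.877 ≤ a1+…+a4=27.109 → R4 fires; C=6 X=8 Q=6
Draw 2: a1=2.504, a2=2.658, a3=0.840, a4=17.712, a5=0.858, a0=24.572; τ=−ln(0.3264)/24.572=0.046 → t=0.051; u2·a0=0.6461·24.572=15.876; a1+…+a3=6.002 < 15.876 ≤ a1+…+a4=23.714 → R4 fires; C=5 X=8 Q=8
Draw 3: a1=2.504, a2=2.215, a3=0.840, a4=14.760, a5=0.715, a0=21.034; τ=−ln(0.7747)/21.034=0.012 → t=0.063; u2·a0=0.2531·21.034=5.324; a1+a2=4.719 < 5.324 ≤ a1+…+a3=5.559 → R3 fires; C=5 X=7 Q=9
Draw 4: a1=2.191, a2=2.215, a3=0.735, a4=12.915, a5=0.715, a0=18.771; τ=−ln(0.4305)/18.771=0.045 → t=0.108; u2·a0=0.5766·18.771=10.823; a1+…+a3=5.141 < 10.823 ≤ a1+…+a4=18.056 → R4 fires; C=4 X=7 Q=11
Draw 5: a1=2.191, a2=1.772, a3=0.735, a4=10.332, a5=0.572, a0=15.602; τ=−ln(0.5200)/15.602=0.042 → t=0.150; u2·a0=0.0943·15.602=1.471 ≤ a1=2.191 → R1 fires; C=5 X=6 Q=11
Draw 6: a1=1.878, a2=2.215, a3=0.630, a4=11.070, a5=0.715, a0=16.508; τ=−ln(0.3471)/16.508=0.064 → t=0.214; u2·a0=0.7835·16.508=12.934; a1+…+a3=4.723 < 12.934 ≤ a1+…+a4=15.793 → R4 fires; C=4 X=6 Q=13
Draw 7: a1=1.878, a2=1.772, a3=0.630, a4=8.856, a5=0.572, a0=13.708; τ=−ln(0.2289)/13.708=0.108 → t=0.321; u2·a0=0.8487·13.708=11.634; a1+…+a3=4.280 < 11.634 ≤ a1+…+a4=13.136 → R4 fires; C=3 X=6 Q=15
Draw 8: a1=1.878, a2=1.329, a3=0.630, a4=6.642, a5=0.429, a0=10.908; τ=−ln(0.3095)/10.908=0.108 → t=0.429; u2·a0=0.9395·10.908=10.248; a1+…+a3=3.837 < 10.248 ≤ a1+…+a4=10.479 → R4 fires; C=2 X=6 Q=17
Draw 9: a1=1.878, a2=0.886, a3=0.630, a4=4.428, a5=0.286, a0=8.108; τ=−ln(0.8364)/8.108=0.022 → t=0.451; u2·a0=0.4326·8.108=3.508; a1+…+a3=3.394 < 3.508 ≤ a1+…+a4=7.822 → R4 fires; C=1 X=6 Q=19
Draw 10: a1=1.878, a2=0.443, a3=0.630, a4=2.214, a5=0.143, a0=5.308; τ=−ln(0.6671)/5.308=0.076 → t=0.527 > T=0.46: stop.
At T=0.46: C=1 X=6 Q=19; the largest is Q.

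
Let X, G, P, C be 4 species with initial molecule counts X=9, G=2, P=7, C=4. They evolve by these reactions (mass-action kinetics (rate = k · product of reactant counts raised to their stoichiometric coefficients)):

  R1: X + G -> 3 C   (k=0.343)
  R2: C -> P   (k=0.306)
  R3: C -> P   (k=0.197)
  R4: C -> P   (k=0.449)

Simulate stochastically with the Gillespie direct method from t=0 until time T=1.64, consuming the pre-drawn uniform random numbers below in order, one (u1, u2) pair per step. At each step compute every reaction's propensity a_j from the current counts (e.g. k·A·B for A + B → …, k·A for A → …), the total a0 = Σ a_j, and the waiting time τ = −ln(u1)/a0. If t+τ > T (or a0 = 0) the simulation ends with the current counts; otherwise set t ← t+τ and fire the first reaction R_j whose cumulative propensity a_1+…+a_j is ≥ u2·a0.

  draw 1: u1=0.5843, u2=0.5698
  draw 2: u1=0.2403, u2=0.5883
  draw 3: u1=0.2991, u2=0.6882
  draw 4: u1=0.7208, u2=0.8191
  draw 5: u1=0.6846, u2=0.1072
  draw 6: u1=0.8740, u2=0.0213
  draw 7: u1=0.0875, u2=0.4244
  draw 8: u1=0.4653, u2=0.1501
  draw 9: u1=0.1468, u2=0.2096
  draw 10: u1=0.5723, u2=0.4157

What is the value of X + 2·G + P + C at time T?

Value at T = 24

Check how each reaction changes W = X + 2·G + P + C (weight of products minus weight of reactants):
R1: X + G -> 3 C: (1·3) − (1·1 + 2·1) = 3 − 3 = 0
R2: C -> P: (1·1) − (1·1) = 1 − 1 = 0
R3: C -> P: (1·1) − (1·1) = 1 − 1 = 0
R4: C -> P: (1·1) − (1·1) = 1 − 1 = 0
Every reaction leaves W unchanged, so W is conserved and no simulation is needed: W(T) = W(0) = 9 + 2·2 + 7 + 4 = 24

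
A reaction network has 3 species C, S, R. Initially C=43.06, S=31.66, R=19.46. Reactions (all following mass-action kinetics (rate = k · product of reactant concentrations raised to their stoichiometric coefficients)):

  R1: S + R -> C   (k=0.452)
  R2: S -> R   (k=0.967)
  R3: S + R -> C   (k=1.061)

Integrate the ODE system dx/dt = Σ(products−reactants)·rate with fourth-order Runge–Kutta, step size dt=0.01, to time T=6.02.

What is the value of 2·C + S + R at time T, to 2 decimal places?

Check how each reaction changes W = 2·C + S + R (weight of products minus weight of reactants):
R1: S + R -> C: (2·1) − (1·1 + 1·1) = 2 − 2 = 0
R2: S -> R: (1·1) − (1·1) = 1 − 1 = 0
R3: S + R -> C: (2·1) − (1·1 + 1·1) = 2 − 2 = 0
Every reaction leaves W unchanged, so W is conserved and no simulation is needed: W(T) = W(0) = 2·43.06 + 31.66 + 19.46 = 137.24

Value at T = 137.24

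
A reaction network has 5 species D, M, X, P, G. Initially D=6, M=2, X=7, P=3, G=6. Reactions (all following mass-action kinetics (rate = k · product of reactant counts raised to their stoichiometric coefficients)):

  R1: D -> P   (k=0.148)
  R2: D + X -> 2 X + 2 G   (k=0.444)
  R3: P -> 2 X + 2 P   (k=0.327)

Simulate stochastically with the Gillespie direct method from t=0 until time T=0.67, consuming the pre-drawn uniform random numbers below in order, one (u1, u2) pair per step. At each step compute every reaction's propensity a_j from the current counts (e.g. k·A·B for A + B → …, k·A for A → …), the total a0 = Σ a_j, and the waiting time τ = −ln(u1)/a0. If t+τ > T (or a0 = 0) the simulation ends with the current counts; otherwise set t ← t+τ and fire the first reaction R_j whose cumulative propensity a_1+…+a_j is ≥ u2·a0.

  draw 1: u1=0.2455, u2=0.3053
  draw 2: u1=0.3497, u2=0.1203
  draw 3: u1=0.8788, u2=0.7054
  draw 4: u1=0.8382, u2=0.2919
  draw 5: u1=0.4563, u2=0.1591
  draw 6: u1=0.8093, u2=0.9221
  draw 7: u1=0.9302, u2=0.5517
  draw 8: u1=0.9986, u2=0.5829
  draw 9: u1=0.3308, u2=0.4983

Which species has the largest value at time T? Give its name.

t=0.000: D=6 M=2 X=7 P=3 G=6
Draw 1: a1=0.888, a2=18.648, a3=0.981, a0=20.517; τ=−ln(0.2455)/20.517=0.068 → t=0.068; u2·a0=0.3053·20.517=6.264; a1=0.888 < 6.264 ≤ a1+a2=19.536 → R2 fires; D=5 M=2 X=8 P=3 G=8
Draw 2: a1=0.740, a2=17.760, a3=0.981, a0=19.481; τ=−ln(0.3497)/19.481=0.054 → t=0.122; u2·a0=0.1203·19.481=2.344; a1=0.740 < 2.344 ≤ a1+a2=18.500 → R2 fires; D=4 M=2 X=9 P=3 G=10
Draw 3: a1=0.592, a2=15.984, a3=0.981, a0=17.557; τ=−ln(0.8788)/17.557=0.007 → t=0.130; u2·a0=0.7054·17.557=12.385; a1=0.592 < 12.385 ≤ a1+a2=16.576 → R2 fires; D=3 M=2 X=10 P=3 G=12
Draw 4: a1=0.444, a2=13.320, a3=0.981, a0=14.745; τ=−ln(0.8382)/14.745=0.012 → t=0.142; u2·a0=0.2919·14.745=4.304; a1=0.444 < 4.304 ≤ a1+a2=13.764 → R2 fires; D=2 M=2 X=11 P=3 G=14
Draw 5: a1=0.296, a2=9.768, a3=0.981, a0=11.045; τ=−ln(0.4563)/11.045=0.071 → t=0.213; u2·a0=0.1591·11.045=1.757; a1=0.296 < 1.757 ≤ a1+a2=10.064 → R2 fires; D=1 M=2 X=12 P=3 G=16
Draw 6: a1=0.148, a2=5.328, a3=0.981, a0=6.457; τ=−ln(0.8093)/6.457=0.033 → t=0.246; u2·a0=0.9221·6.457=5.954; a1+a2=5.476 < 5.954 ≤ a1+…+a3=6.457 → R3 fires; D=1 M=2 X=14 P=4 G=16
Draw 7: a1=0.148, a2=6.216, a3=1.308, a0=7.672; τ=−ln(0.9302)/7.672=0.009 → t=0.255; u2·a0=0.5517·7.672=4.233; a1=0.148 < 4.233 ≤ a1+a2=6.364 → R2 fires; D=0 M=2 X=15 P=4 G=18
Draw 8: a1=0.000, a2=0.000, a3=1.308, a0=1.308; τ=−ln(0.9986)/1.308=0.001 → t=0.256; u2·a0=0.5829·1.308=0.762; a1+a2=0.000 < 0.762 ≤ a1+…+a3=1.308 → R3 fires; D=0 M=2 X=17 P=5 G=18
Draw 9: a1=0.000, a2=0.000, a3=1.635, a0=1.635; τ=−ln(0.3308)/1.635=0.677 → t=0.933 > T=0.67: stop.
At T=0.67: D=0 M=2 X=17 P=5 G=18; the largest is G.

Dominant species at T: G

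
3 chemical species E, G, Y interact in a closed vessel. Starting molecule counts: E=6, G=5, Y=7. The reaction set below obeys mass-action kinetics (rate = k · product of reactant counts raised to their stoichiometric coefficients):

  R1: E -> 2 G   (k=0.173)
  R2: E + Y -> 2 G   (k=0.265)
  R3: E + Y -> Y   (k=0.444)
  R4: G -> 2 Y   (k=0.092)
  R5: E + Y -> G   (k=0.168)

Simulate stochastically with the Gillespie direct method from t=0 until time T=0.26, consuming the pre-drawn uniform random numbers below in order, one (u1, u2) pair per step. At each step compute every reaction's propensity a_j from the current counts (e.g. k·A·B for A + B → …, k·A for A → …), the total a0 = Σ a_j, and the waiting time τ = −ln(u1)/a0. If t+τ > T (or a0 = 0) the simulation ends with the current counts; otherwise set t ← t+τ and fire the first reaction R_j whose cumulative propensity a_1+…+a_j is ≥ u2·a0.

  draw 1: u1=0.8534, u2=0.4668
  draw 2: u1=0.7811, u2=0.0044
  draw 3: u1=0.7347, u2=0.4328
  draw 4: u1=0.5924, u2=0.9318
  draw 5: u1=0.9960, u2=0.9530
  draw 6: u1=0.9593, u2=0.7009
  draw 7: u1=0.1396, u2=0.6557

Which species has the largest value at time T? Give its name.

t=0.000: E=6 G=5 Y=7
Draw 1: a1=1.038, a2=11.130, a3=18.648, a4=0.460, a5=7.056, a0=38.332; τ=−ln(0.8534)/38.332=0.004 → t=0.004; u2·a0=0.4668·38.332=17.893; a1+a2=12.168 < 17.893 ≤ a1+…+a3=30.816 → R3 fires; E=5 G=5 Y=7
Draw 2: a1=0.865, a2=9.275, a3=15.540, a4=0.460, a5=5.880, a0=32.020; τ=−ln(0.7811)/32.020=0.008 → t=0.012; u2·a0=0.0044·32.020=0.141 ≤ a1=0.865 → R1 fires; E=4 G=7 Y=7
Draw 3: a1=0.692, a2=7.420, a3=12.432, a4=0.644, a5=4.704, a0=25.892; τ=−ln(0.7347)/25.892=0.012 → t=0.024; u2·a0=0.4328·25.892=11.206; a1+a2=8.112 < 11.206 ≤ a1+…+a3=20.544 → R3 fires; E=3 G=7 Y=7
Draw 4: a1=0.519, a2=5.565, a3=9.324, a4=0.644, a5=3.528, a0=19.580; τ=−ln(0.5924)/19.580=0.027 → t=0.050; u2·a0=0.9318·19.580=18.245; a1+…+a4=16.052 < 18.245 ≤ a1+…+a5=19.580 → R5 fires; E=2 G=8 Y=6
Draw 5: a1=0.346, a2=3.180, a3=5.328, a4=0.736, a5=2.016, a0=11.606; τ=−ln(0.9960)/11.606=0.000 → t=0.051; u2·a0=0.9530·11.606=11.061; a1+…+a4=9.590 < 11.061 ≤ a1+…+a5=11.606 → R5 fires; E=1 G=9 Y=5
Draw 6: a1=0.173, a2=1.325, a3=2.220, a4=0.828, a5=0.840, a0=5.386; τ=−ln(0.9593)/5.386=0.008 → t=0.059; u2·a0=0.7009·5.386=3.775; a1+…+a3=3.718 < 3.775 ≤ a1+…+a4=4.546 → R4 fires; E=1 G=8 Y=7
Draw 7: a1=0.173, a2=1.855, a3=3.108, a4=0.736, a5=1.176, a0=7.048; τ=−ln(0.1396)/7.048=0.279 → t=0.338 > T=0.26: stop.
At T=0.26: E=1 G=8 Y=7; the largest is G.

Dominant species at T: G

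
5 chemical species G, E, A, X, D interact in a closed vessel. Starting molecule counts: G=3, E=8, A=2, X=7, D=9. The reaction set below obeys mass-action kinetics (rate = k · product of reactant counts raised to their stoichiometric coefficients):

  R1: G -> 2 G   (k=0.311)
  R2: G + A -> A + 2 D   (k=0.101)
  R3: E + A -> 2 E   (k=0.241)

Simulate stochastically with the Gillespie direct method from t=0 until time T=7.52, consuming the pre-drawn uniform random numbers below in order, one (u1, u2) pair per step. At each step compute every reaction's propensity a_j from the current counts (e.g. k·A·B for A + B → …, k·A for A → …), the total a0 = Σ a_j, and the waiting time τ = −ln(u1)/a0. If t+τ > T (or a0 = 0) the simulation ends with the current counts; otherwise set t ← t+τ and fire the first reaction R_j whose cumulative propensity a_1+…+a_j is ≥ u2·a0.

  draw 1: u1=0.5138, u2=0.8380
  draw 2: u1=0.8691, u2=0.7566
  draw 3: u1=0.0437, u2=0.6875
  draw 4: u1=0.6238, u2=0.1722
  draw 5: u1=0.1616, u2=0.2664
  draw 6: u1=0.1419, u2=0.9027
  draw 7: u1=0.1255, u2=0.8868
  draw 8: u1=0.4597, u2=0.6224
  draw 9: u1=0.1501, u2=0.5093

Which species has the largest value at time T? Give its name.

t=0.000: G=3 E=8 A=2 X=7 D=9
Draw 1: a1=0.933, a2=0.606, a3=3.856, a0=5.395; τ=−ln(0.5138)/5.395=0.123 → t=0.123; u2·a0=0.8380·5.395=4.521; a1+a2=1.539 < 4.521 ≤ a1+…+a3=5.395 → R3 fires; G=3 E=9 A=1 X=7 D=9
Draw 2: a1=0.933, a2=0.303, a3=2.169, a0=3.405; τ=−ln(0.8691)/3.405=0.041 → t=0.165; u2·a0=0.7566·3.405=2.576; a1+a2=1.236 < 2.576 ≤ a1+…+a3=3.405 → R3 fires; G=3 E=10 A=0 X=7 D=9
Draw 3: a1=0.933, a2=0.000, a3=0.000, a0=0.933; τ=−ln(0.0437)/0.933=3.355 → t=3.520; u2·a0=0.6875·0.933=0.641 ≤ a1=0.933 → R1 fires; G=4 E=10 A=0 X=7 D=9
Draw 4: a1=1.244, a2=0.000, a3=0.000, a0=1.244; τ=−ln(0.6238)/1.244=0.379 → t=3.899; u2·a0=0.1722·1.244=0.214 ≤ a1=1.244 → R1 fires; G=5 E=10 A=0 X=7 D=9
Draw 5: a1=1.555, a2=0.000, a3=0.000, a0=1.555; τ=−ln(0.1616)/1.555=1.172 → t=5.071; u2·a0=0.2664·1.555=0.414 ≤ a1=1.555 → R1 fires; G=6 E=10 A=0 X=7 D=9
Draw 6: a1=1.866, a2=0.000, a3=0.000, a0=1.866; τ=−ln(0.1419)/1.866=1.046 → t=6.118; u2·a0=0.9027·1.866=1.684 ≤ a1=1.866 → R1 fires; G=7 E=10 A=0 X=7 D=9
Draw 7: a1=2.177, a2=0.000, a3=0.000, a0=2.177; τ=−ln(0.1255)/2.177=0.953 → t=7.071; u2·a0=0.8868·2.177=1.931 ≤ a1=2.177 → R1 fires; G=8 E=10 A=0 X=7 D=9
Draw 8: a1=2.488, a2=0.000, a3=0.000, a0=2.488; τ=−ln(0.4597)/2.488=0.312 → t=7.383; u2·a0=0.6224·2.488=1.549 ≤ a1=2.488 → R1 fires; G=9 E=10 A=0 X=7 D=9
Draw 9: a1=2.799, a2=0.000, a3=0.000, a0=2.799; τ=−ln(0.1501)/2.799=0.678 → t=8.061 > T=7.52: stop.
At T=7.52: G=9 E=10 A=0 X=7 D=9; the largest is E.

Dominant species at T: E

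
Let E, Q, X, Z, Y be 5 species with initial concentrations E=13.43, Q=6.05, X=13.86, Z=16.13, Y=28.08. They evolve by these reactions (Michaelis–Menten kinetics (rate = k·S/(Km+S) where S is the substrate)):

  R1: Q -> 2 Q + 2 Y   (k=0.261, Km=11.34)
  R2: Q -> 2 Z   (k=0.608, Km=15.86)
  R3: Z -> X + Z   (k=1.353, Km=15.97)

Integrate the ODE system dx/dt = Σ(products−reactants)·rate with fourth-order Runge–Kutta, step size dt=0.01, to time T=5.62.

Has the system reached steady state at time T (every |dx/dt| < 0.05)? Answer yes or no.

Steady state at T: no

RK4 with dt=0.01: 562 steps to T=5.62. Trajectory (selected grid times):
t=0.00: E=13.43 Q=6.05 X=13.86 Z=16.13 Y=28.08
t=0.62: E=13.43 Q=6.00 X=14.28 Z=16.34 Y=28.19
t=1.25: E=13.43 Q=5.95 X=14.72 Z=16.55 Y=28.31
t=1.87: E=13.43 Q=5.91 X=15.14 Z=16.75 Y=28.42
t=2.50: E=13.43 Q=5.86 X=15.58 Z=16.96 Y=28.53
t=3.12: E=13.43 Q=5.81 X=16.01 Z=17.16 Y=28.64
t=3.75: E=13.43 Q=5.77 X=16.46 Z=17.37 Y=28.75
t=4.37: E=13.43 Q=5.72 X=16.90 Z=17.57 Y=28.86
t=5.00: E=13.43 Q=5.67 X=17.34 Z=17.77 Y=28.97
t=5.62: E=13.43 Q=5.63 X=17.79 Z=17.97 Y=29.08
Rates at T: R1=0.0866, R2=0.1593, R3=0.7163
dx/dt at T (Σ net stoichiometry × rate): E=+0.0000, Q=-0.0727, X=+0.7163, Z=+0.3185, Y=+0.1732
Largest |dx/dt| is |+0.7163| (X) ≥ 0.05 → not steady.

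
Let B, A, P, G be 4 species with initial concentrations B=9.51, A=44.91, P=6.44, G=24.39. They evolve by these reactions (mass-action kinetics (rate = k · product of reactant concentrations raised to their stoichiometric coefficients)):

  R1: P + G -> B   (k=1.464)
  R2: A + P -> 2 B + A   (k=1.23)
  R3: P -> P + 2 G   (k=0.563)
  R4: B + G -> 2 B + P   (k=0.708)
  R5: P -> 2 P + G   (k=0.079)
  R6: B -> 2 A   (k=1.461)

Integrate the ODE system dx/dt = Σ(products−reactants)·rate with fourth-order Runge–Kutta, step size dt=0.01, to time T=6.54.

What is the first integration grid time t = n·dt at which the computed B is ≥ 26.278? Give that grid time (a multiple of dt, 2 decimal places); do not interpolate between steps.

Threshold first reached at t = 0.02

RK4 with dt=0.01: 654 steps to T=6.54. Trajectory (selected grid times):
t=0.00: B=9.51 A=44.91 P=6.44 G=24.39
t=0.01: B=18.80 A=45.33 P=4.27 G=20.52
t=0.02: B=27.04 A=46.00 P=3.92 G=16.49
t=0.73: B=27.76 A=141.75 P=0.00 G=0.00
t=1.45: B=9.69 A=177.87 P=0.00 G=0.00
t=2.18: B=3.34 A=190.58 P=0.00 G=0.00
t=2.91: B=1.15 A=194.96 P=0.00 G=0.00
t=3.63: B=0.40 A=196.45 P=0.00 G=0.00
t=4.36: B=0.14 A=196.98 P=0.00 G=0.00
t=5.09: B=0.05 A=197.16 P=0.00 G=0.00
t=5.81: B=0.02 A=197.22 P=0.00 G=0.00
t=6.54: B=0.01 A=197.25 P=0.00 G=0.00
B(0.01)=18.800 < 26.278 but B(0.02)=27.037 ≥ 26.278, so the first grid time is t=0.02.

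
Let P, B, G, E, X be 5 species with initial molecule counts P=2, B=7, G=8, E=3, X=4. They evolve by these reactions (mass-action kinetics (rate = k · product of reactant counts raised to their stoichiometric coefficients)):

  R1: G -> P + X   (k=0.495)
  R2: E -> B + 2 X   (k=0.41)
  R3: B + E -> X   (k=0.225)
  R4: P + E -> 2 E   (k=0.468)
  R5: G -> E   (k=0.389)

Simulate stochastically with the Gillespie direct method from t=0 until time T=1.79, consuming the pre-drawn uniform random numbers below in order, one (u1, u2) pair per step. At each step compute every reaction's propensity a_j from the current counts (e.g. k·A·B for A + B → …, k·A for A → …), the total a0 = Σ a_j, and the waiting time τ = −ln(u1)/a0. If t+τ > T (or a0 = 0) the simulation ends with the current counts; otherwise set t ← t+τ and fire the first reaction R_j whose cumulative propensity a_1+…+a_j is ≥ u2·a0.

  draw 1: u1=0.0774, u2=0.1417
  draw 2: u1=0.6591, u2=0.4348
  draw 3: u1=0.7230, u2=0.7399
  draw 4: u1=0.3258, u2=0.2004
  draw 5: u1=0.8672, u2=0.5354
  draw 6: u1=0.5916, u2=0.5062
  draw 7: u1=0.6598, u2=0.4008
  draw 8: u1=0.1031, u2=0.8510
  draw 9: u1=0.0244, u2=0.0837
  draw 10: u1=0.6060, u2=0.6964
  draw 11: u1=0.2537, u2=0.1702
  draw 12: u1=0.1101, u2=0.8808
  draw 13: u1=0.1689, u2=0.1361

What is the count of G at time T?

t=0.000: P=2 B=7 G=8 E=3 X=4
Draw 1: a1=3.960, a2=1.230, a3=4.725, a4=2.808, a5=3.112, a0=15.835; τ=−ln(0.0774)/15.835=0.162 → t=0.162; u2·a0=0.1417·15.835=2.244 ≤ a1=3.960 → R1 fires; P=3 B=7 G=7 E=3 X=5
Draw 2: a1=3.465, a2=1.230, a3=4.725, a4=4.212, a5=2.723, a0=16.355; τ=−ln(0.6591)/16.355=0.025 → t=0.187; u2·a0=0.4348·16.355=7.111; a1+a2=4.695 < 7.111 ≤ a1+…+a3=9.420 → R3 fires; P=3 B=6 G=7 E=2 X=6
Draw 3: a1=3.465, a2=0.820, a3=2.700, a4=2.808, a5=2.723, a0=12.516; τ=−ln(0.7230)/12.516=0.026 → t=0.213; u2·a0=0.7399·12.516=9.261; a1+…+a3=6.985 < 9.261 ≤ a1+…+a4=9.793 → R4 fires; P=2 B=6 G=7 E=3 X=6
Draw 4: a1=3.465, a2=1.230, a3=4.050, a4=2.808, a5=2.723, a0=14.276; τ=−ln(0.3258)/14.276=0.079 → t=0.292; u2·a0=0.2004·14.276=2.861 ≤ a1=3.465 → R1 fires; P=3 B=6 G=6 E=3 X=7
Draw 5: a1=2.970, a2=1.230, a3=4.050, a4=4.212, a5=2.334, a0=14.796; τ=−ln(0.8672)/14.796=0.010 → t=0.301; u2·a0=0.5354·14.796=7.922; a1+a2=4.200 < 7.922 ≤ a1+…+a3=8.250 → R3 fires; P=3 B=5 G=6 E=2 X=8
Draw 6: a1=2.970, a2=0.820, a3=2.250, a4=2.808, a5=2.334, a0=11.182; τ=−ln(0.5916)/11.182=0.047 → t=0.348; u2·a0=0.5062·11.182=5.660; a1+a2=3.790 < 5.660 ≤ a1+…+a3=6.040 → R3 fires; P=3 B=4 G=6 E=1 X=9
Draw 7: a1=2.970, a2=0.410, a3=0.900, a4=1.404, a5=2.334, a0=8.018; τ=−ln(0.6598)/8.018=0.052 → t=0.400; u2·a0=0.4008·8.018=3.214; a1=2.970 < 3.214 ≤ a1+a2=3.380 → R2 fires; P=3 B=5 G=6 E=0 X=11
Draw 8: a1=2.970, a2=0.000, a3=0.000, a4=0.000, a5=2.334, a0=5.304; τ=−ln(0.1031)/5.304=0.428 → t=0.828; u2·a0=0.8510·5.304=4.514; a1+…+a4=2.970 < 4.514 ≤ a1+…+a5=5.304 → R5 fires; P=3 B=5 G=5 E=1 X=11
Draw 9: a1=2.475, a2=0.410, a3=1.125, a4=1.404, a5=1.945, a0=7.359; τ=−ln(0.0244)/7.359=0.505 → t=1.333; u2·a0=0.0837·7.359=0.616 ≤ a1=2.475 → R1 fires; P=4 B=5 G=4 E=1 X=12
Draw 10: a1=1.980, a2=0.410, a3=1.125, a4=1.872, a5=1.556, a0=6.943; τ=−ln(0.6060)/6.943=0.072 → t=1.405; u2·a0=0.6964·6.943=4.835; a1+…+a3=3.515 < 4.835 ≤ a1+…+a4=5.387 → R4 fires; P=3 B=5 G=4 E=2 X=12
Draw 11: a1=1.980, a2=0.820, a3=2.250, a4=2.808, a5=1.556, a0=9.414; τ=−ln(0.2537)/9.414=0.146 → t=1.551; u2·a0=0.1702·9.414=1.602 ≤ a1=1.980 → R1 fires; P=4 B=5 G=3 E=2 X=13
Draw 12: a1=1.485, a2=0.820, a3=2.250, a4=3.744, a5=1.167, a0=9.466; τ=−ln(0.1101)/9.466=0.233 → t=1.784; u2·a0=0.8808·9.466=8.338; a1+…+a4=8.299 < 8.338 ≤ a1+…+a5=9.466 → R5 fires; P=4 B=5 G=2 E=3 X=13
Draw 13: a1=0.990, a2=1.230, a3=3.375, a4=5.616, a5=0.778, a0=11.989; τ=−ln(0.1689)/11.989=0.148 → t=1.932 > T=1.79: stop.
Read off G at T=1.79: 2

G at T = 2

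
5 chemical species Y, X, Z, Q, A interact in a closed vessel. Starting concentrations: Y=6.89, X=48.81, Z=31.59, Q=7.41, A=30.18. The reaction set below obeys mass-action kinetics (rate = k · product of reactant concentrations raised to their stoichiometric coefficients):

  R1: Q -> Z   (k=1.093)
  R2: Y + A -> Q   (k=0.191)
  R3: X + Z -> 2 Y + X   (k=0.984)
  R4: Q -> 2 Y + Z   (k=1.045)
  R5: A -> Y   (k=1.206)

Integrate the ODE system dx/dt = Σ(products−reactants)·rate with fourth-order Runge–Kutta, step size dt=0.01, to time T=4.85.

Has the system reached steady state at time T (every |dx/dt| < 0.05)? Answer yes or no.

RK4 with dt=0.01: 485 steps to T=4.85. Trajectory (selected grid times):
t=0.00: Y=6.89 X=48.81 Z=31.59 Q=7.41 A=30.18
t=0.54: Y=109.51 X=48.81 Z=0.59 Q=12.76 A=0.00
t=1.08: Y=136.35 X=48.81 Z=0.19 Q=4.02 A=0.00
t=1.62: Y=144.81 X=48.81 Z=0.06 Q=1.27 A=0.00
t=2.16: Y=147.48 X=48.81 Z=0.02 Q=0.40 A=0.00
t=2.69: Y=148.31 X=48.81 Z=0.01 Q=0.13 A=0.00
t=3.23: Y=148.58 X=48.81 Z=0.00 Q=0.04 A=0.00
t=3.77: Y=148.67 X=48.81 Z=0.00 Q=0.01 A=0.00
t=4.31: Y=148.69 X=48.81 Z=0.00 Q=0.00 A=0.00
t=4.85: Y=148.70 X=48.81 Z=0.00 Q=0.00 A=0.00
Rates at T: R1=0.0014, R2=0.0000, R3=0.0028, R4=0.0013, R5=0.0000
dx/dt at T (Σ net stoichiometry × rate): Y=+0.0083, X=+0.0000, Z=-0.0001, Q=-0.0027, A=-0.0000
Largest |dx/dt| is |+0.0083| (Y) < 0.05 → steady.

Steady state at T: yes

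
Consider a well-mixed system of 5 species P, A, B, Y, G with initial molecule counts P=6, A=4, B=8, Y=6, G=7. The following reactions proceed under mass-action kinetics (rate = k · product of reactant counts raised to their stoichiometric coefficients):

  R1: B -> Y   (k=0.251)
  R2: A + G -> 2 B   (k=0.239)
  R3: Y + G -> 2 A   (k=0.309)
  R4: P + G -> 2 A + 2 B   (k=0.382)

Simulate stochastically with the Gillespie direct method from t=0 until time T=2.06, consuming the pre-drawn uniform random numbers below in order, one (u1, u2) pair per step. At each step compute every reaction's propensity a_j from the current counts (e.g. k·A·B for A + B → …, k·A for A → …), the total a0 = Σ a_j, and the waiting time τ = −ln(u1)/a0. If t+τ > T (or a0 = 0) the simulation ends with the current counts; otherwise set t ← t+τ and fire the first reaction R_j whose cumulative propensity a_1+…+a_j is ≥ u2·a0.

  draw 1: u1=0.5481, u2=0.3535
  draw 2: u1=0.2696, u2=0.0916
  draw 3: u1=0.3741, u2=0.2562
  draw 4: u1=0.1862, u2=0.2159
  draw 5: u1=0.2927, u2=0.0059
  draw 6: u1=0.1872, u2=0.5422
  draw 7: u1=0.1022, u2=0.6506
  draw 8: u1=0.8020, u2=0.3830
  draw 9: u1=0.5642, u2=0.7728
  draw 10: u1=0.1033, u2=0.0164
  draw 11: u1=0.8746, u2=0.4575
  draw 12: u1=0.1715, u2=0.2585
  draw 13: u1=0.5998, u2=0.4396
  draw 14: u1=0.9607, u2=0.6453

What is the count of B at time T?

B at T = 10

t=0.000: P=6 A=4 B=8 Y=6 G=7
Draw 1: a1=2.008, a2=6.692, a3=12.978, a4=16.044, a0=37.722; τ=−ln(0.5481)/37.722=0.016 → t=0.016; u2·a0=0.3535·37.722=13.335; a1+a2=8.700 < 13.335 ≤ a1+…+a3=21.678 → R3 fires; P=6 A=6 B=8 Y=5 G=6
Draw 2: a1=2.008, a2=8.604, a3=9.270, a4=13.752, a0=33.634; τ=−ln(0.2696)/33.634=0.039 → t=0.055; u2·a0=0.0916·33.634=3.081; a1=2.008 < 3.081 ≤ a1+a2=10.612 → R2 fires; P=6 A=5 B=10 Y=5 G=5
Draw 3: a1=2.510, a2=5.975, a3=7.725, a4=11.460, a0=27.670; τ=−ln(0.3741)/27.670=0.036 → t=0.090; u2·a0=0.2562·27.670=7.089; a1=2.510 < 7.089 ≤ a1+a2=8.485 → R2 fires; P=6 A=4 B=12 Y=5 G=4
Draw 4: a1=3.012, a2=3.824, a3=6.180, a4=9.168, a0=22.184; τ=−ln(0.1862)/22.184=0.076 → t=0.166; u2·a0=0.2159·22.184=4.790; a1=3.012 < 4.790 ≤ a1+a2=6.836 → R2 fires; P=6 A=3 B=14 Y=5 G=3
Draw 5: a1=3.514, a2=2.151, a3=4.635, a4=6.876, a0=17.176; τ=−ln(0.2927)/17.176=0.072 → t=0.238; u2·a0=0.0059·17.176=0.101 ≤ a1=3.514 → R1 fires; P=6 A=3 B=13 Y=6 G=3
Draw 6: a1=3.263, a2=2.151, a3=5.562, a4=6.876, a0=17.852; τ=−ln(0.1872)/17.852=0.094 → t=0.332; u2·a0=0.5422·17.852=9.679; a1+a2=5.414 < 9.679 ≤ a1+…+a3=10.976 → R3 fires; P=6 A=5 B=13 Y=5 G=2
Draw 7: a1=3.263, a2=2.390, a3=3.090, a4=4.584, a0=13.327; τ=−ln(0.1022)/13.327=0.171 → t=0.503; u2·a0=0.6506·13.327=8.671; a1+a2=5.653 < 8.671 ≤ a1+…+a3=8.743 → R3 fires; P=6 A=7 B=13 Y=4 G=1
Draw 8: a1=3.263, a2=1.673, a3=1.236, a4=2.292, a0=8.464; τ=−ln(0.8020)/8.464=0.026 → t=0.529; u2·a0=0.3830·8.464=3.242 ≤ a1=3.263 → R1 fires; P=6 A=7 B=12 Y=5 G=1
Draw 9: a1=3.012, a2=1.673, a3=1.545, a4=2.292, a0=8.522; τ=−ln(0.5642)/8.522=0.067 → t=0.596; u2·a0=0.7728·8.522=6.586; a1+…+a3=6.230 < 6.586 ≤ a1+…+a4=8.522 → R4 fires; P=5 A=9 B=14 Y=5 G=0
Draw 10: a1=3.514, a2=0.000, a3=0.000, a4=0.000, a0=3.514; τ=−ln(0.1033)/3.514=0.646 → t=1.242; u2·a0=0.0164·3.514=0.058 ≤ a1=3.514 → R1 fires; P=5 A=9 B=13 Y=6 G=0
Draw 11: a1=3.263, a2=0.000, a3=0.000, a4=0.000, a0=3.263; τ=−ln(0.8746)/3.263=0.041 → t=1.283; u2·a0=0.4575·3.263=1.493 ≤ a1=3.263 → R1 fires; P=5 A=9 B=12 Y=7 G=0
Draw 12: a1=3.012, a2=0.000, a3=0.000, a4=0.000, a0=3.012; τ=−ln(0.1715)/3.012=0.585 → t=1.868; u2·a0=0.2585·3.012=0.779 ≤ a1=3.012 → R1 fires; P=5 A=9 B=11 Y=8 G=0
Draw 13: a1=2.761, a2=0.000, a3=0.000, a4=0.000, a0=2.761; τ=−ln(0.5998)/2.761=0.185 → t=2.054; u2·a0=0.4396·2.761=1.214 ≤ a1=2.761 → R1 fires; P=5 A=9 B=10 Y=9 G=0
Draw 14: a1=2.510, a2=0.000, a3=0.000, a4=0.000, a0=2.510; τ=−ln(0.9607)/2.510=0.016 → t=2.070 > T=2.06: stop.
Read off B at T=2.06: 10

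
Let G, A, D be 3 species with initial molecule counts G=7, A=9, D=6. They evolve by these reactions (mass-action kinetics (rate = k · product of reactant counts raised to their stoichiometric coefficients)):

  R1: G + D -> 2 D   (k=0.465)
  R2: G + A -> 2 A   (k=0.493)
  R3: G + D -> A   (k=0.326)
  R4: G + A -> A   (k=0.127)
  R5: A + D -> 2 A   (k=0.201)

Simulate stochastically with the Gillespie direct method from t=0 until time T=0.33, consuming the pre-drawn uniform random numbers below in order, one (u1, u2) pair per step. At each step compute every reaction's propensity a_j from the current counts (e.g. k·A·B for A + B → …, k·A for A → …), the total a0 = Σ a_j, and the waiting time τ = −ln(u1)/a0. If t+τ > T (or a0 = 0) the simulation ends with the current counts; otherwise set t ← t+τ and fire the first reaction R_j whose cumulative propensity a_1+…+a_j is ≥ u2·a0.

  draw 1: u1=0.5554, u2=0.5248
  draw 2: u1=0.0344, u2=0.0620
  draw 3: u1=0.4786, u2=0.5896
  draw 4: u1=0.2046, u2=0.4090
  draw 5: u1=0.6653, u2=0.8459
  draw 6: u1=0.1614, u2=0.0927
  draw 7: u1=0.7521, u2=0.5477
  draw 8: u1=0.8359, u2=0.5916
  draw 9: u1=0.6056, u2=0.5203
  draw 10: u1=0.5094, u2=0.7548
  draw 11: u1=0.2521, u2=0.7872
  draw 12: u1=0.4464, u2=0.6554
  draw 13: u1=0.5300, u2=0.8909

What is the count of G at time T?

G at T = 1

t=0.000: G=7 A=9 D=6
Draw 1: a1=19.530, a2=31.059, a3=13.692, a4=8.001, a5=10.854, a0=83.136; τ=−ln(0.5554)/83.136=0.007 → t=0.007; u2·a0=0.5248·83.136=43.630; a1=19.530 < 43.630 ≤ a1+a2=50.589 → R2 fires; G=6 A=10 D=6
Draw 2: a1=16.740, a2=29.580, a3=11.736, a4=7.620, a5=12.060, a0=77.736; τ=−ln(0.0344)/77.736=0.043 → t=0.050; u2·a0=0.0620·77.736=4.820 ≤ a1=16.740 → R1 fires; G=5 A=10 D=7
Draw 3: a1=16.275, a2=24.650, a3=11.410, a4=6.350, a5=14.070, a0=72.755; τ=−ln(0.4786)/72.755=0.010 → t=0.061; u2·a0=0.5896·72.755=42.896; a1+a2=40.925 < 42.896 ≤ a1+…+a3=52.335 → R3 fires; G=4 A=11 D=6
Draw 4: a1=11.160, a2=21.692, a3=7.824, a4=5.588, a5=13.266, a0=59.530; τ=−ln(0.2046)/59.530=0.027 → t=0.087; u2·a0=0.4090·59.530=24.348; a1=11.160 < 24.348 ≤ a1+a2=32.852 → R2 fires; G=3 A=12 D=6
Draw 5: a1=8.370, a2=17.748, a3=5.868, a4=4.572, a5=14.472, a0=51.030; τ=−ln(0.6653)/51.030=0.008 → t=0.095; u2·a0=0.8459·51.030=43.166; a1+…+a4=36.558 < 43.166 ≤ a1+…+a5=51.030 → R5 fires; G=3 A=13 D=5
Draw 6: a1=6.975, a2=19.227, a3=4.890, a4=4.953, a5=13.065, a0=49.110; τ=−ln(0.1614)/49.110=0.037 → t=0.132; u2·a0=0.0927·49.110=4.552 ≤ a1=6.975 → R1 fires; G=2 A=13 D=6
Draw 7: a1=5.580, a2=12.818, a3=3.912, a4=3.302, a5=15.678, a0=41.290; τ=−ln(0.7521)/41.290=0.007 → t=0.139; u2·a0=0.5477·41.290=22.615; a1+…+a3=22.310 < 22.615 ≤ a1+…+a4=25.612 → R4 fires; G=1 A=13 D=6
Draw 8: a1=2.790, a2=6.409, a3=1.956, a4=1.651, a5=15.678, a0=28.484; τ=−ln(0.8359)/28.484=0.006 → t=0.146; u2·a0=0.5916·28.484=16.851; a1+…+a4=12.806 < 16.851 ≤ a1+…+a5=28.484 → R5 fires; G=1 A=14 D=5
Draw 9: a1=2.325, a2=6.902, a3=1.630, a4=1.778, a5=14.070, a0=26.705; τ=−ln(0.6056)/26.705=0.019 → t=0.164; u2·a0=0.5203·26.705=13.895; a1+…+a4=12.635 < 13.895 ≤ a1+…+a5=26.705 → R5 fires; G=1 A=15 D=4
Draw 10: a1=1.860, a2=7.395, a3=1.304, a4=1.905, a5=12.060, a0=24.524; τ=−ln(0.5094)/24.524=0.028 → t=0.192; u2·a0=0.7548·24.524=18.511; a1+…+a4=12.464 < 18.511 ≤ a1+…+a5=24.524 → R5 fires; G=1 A=16 D=3
Draw 11: a1=1.395, a2=7.888, a3=0.978, a4=2.032, a5=9.648, a0=21.941; τ=−ln(0.2521)/21.941=0.063 → t=0.255; u2·a0=0.7872·21.941=17.272; a1+…+a4=12.293 < 17.272 ≤ a1+…+a5=21.941 → R5 fires; G=1 A=17 D=2
Draw 12: a1=0.930, a2=8.381, a3=0.652, a4=2.159, a5=6.834, a0=18.956; τ=−ln(0.4464)/18.956=0.043 → t=0.297; u2·a0=0.6554·18.956=12.424; a1+…+a4=12.122 < 12.424 ≤ a1+…+a5=18.956 → R5 fires; G=1 A=18 D=1
Draw 13: a1=0.465, a2=8.874, a3=0.326, a4=2.286, a5=3.618, a0=15.569; τ=−ln(0.5300)/15.569=0.041 → t=0.338 > T=0.33: stop.
Read off G at T=0.33: 1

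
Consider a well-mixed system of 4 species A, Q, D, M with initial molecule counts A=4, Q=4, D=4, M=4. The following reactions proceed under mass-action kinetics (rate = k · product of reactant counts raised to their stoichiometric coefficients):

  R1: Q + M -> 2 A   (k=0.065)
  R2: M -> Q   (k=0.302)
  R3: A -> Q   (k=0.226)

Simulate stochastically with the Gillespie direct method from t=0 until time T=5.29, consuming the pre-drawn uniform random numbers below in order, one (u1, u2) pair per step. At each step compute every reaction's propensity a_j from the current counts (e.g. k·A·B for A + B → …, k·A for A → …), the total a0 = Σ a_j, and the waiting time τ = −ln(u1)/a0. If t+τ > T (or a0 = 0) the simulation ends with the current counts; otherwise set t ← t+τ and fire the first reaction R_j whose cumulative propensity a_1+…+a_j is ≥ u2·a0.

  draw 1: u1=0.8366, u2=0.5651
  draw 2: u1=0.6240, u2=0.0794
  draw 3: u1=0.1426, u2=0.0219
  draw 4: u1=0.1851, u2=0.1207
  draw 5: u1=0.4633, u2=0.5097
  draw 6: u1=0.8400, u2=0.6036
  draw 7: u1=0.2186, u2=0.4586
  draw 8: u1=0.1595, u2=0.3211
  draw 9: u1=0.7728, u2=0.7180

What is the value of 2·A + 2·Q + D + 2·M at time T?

Value at T = 28

Check how each reaction changes W = 2·A + 2·Q + D + 2·M (weight of products minus weight of reactants):
R1: Q + M -> 2 A: (2·2) − (2·1 + 2·1) = 4 − 4 = 0
R2: M -> Q: (2·1) − (2·1) = 2 − 2 = 0
R3: A -> Q: (2·1) − (2·1) = 2 − 2 = 0
Every reaction leaves W unchanged, so W is conserved and no simulation is needed: W(T) = W(0) = 2·4 + 2·4 + 4 + 2·4 = 28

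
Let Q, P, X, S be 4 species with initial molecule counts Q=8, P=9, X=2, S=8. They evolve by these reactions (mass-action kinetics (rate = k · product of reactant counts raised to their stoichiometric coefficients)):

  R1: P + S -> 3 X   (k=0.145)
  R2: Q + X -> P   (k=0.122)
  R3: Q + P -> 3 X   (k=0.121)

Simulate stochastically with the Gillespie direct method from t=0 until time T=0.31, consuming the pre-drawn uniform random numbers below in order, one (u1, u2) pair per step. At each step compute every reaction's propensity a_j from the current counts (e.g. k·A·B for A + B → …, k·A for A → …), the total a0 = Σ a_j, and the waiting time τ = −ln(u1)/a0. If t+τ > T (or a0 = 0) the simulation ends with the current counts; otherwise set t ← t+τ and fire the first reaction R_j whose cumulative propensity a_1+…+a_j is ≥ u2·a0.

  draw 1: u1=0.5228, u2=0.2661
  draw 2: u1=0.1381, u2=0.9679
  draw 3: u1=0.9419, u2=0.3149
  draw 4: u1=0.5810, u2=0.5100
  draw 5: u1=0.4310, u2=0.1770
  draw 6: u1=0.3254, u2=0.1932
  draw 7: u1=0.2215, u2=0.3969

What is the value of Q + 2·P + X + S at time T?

Value at T = 36

Check how each reaction changes W = Q + 2·P + X + S (weight of products minus weight of reactants):
R1: P + S -> 3 X: (1·3) − (2·1 + 1·1) = 3 − 3 = 0
R2: Q + X -> P: (2·1) − (1·1 + 1·1) = 2 − 2 = 0
R3: Q + P -> 3 X: (1·3) − (1·1 + 2·1) = 3 − 3 = 0
Every reaction leaves W unchanged, so W is conserved and no simulation is needed: W(T) = W(0) = 8 + 2·9 + 2 + 8 = 36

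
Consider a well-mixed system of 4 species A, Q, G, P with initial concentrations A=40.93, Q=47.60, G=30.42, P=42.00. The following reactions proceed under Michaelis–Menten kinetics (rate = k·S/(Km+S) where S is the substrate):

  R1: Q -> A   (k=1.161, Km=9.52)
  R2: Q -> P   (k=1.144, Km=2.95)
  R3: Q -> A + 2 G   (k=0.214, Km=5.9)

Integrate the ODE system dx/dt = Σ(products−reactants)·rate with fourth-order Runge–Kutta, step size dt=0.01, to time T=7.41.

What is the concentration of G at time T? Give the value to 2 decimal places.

G at T = 33.17

RK4 with dt=0.01: 741 steps to T=7.41. Trajectory (selected grid times):
t=0.00: A=40.93 Q=47.60 G=30.42 P=42.00
t=0.82: A=41.88 Q=45.77 G=30.73 P=42.88
t=1.65: A=42.83 Q=43.93 G=31.05 P=43.77
t=2.47: A=43.76 Q=42.12 G=31.35 P=44.65
t=3.29: A=44.69 Q=40.31 G=31.66 P=45.53
t=4.12: A=45.62 Q=38.50 G=31.97 P=46.41
t=4.94: A=46.53 Q=36.72 G=32.27 P=47.28
t=5.76: A=47.43 Q=34.95 G=32.57 P=48.15
t=6.59: A=48.34 Q=33.17 G=32.88 P=49.02
t=7.41: A=49.22 Q=31.43 G=33.17 P=49.88
Read off G at T=7.41: 33.17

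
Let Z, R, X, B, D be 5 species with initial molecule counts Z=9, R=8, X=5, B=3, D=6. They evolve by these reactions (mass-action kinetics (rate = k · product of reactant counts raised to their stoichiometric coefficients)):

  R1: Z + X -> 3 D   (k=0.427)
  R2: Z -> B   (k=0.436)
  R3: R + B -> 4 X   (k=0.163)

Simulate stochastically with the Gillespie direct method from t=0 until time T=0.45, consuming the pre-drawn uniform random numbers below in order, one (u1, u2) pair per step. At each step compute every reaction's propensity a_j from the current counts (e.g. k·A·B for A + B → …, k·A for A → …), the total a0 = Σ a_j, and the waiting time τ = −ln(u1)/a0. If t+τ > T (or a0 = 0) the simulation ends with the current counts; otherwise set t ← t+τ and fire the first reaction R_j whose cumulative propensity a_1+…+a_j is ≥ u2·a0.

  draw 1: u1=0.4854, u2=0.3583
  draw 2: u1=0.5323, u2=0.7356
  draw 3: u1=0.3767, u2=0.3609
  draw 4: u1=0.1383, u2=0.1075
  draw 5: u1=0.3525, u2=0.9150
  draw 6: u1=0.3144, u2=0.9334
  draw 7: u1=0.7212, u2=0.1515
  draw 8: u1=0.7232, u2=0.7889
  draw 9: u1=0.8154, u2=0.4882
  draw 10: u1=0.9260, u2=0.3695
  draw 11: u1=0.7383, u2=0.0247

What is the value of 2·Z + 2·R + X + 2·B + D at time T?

Value at T = 51

Check how each reaction changes W = 2·Z + 2·R + X + 2·B + D (weight of products minus weight of reactants):
R1: Z + X -> 3 D: (1·3) − (2·1 + 1·1) = 3 − 3 = 0
R2: Z -> B: (2·1) − (2·1) = 2 − 2 = 0
R3: R + B -> 4 X: (1·4) − (2·1 + 2·1) = 4 − 4 = 0
Every reaction leaves W unchanged, so W is conserved and no simulation is needed: W(T) = W(0) = 2·9 + 2·8 + 5 + 2·3 + 6 = 51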